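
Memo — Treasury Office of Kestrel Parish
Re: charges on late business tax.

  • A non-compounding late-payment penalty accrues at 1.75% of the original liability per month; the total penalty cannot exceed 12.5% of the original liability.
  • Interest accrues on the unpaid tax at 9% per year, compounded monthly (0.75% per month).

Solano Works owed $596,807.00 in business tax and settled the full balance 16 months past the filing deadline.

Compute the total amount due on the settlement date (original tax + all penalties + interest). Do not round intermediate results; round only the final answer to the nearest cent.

$747,197.66

Penalty (uncapped): 16 × 1.75% × $596,807.00 = $167,105.96; cap = 12.5% × $596,807.00 = $74,600.88… → penalty = $74,600.88…
Interest: $596,807.00 × ((1 + 0.0075)^16 − 1) = $596,807.00 × 0.1269921… = $75,789.7824…
Total = $596,807.00 + $74,600.8750 + $75,789.7824… = $747,197.66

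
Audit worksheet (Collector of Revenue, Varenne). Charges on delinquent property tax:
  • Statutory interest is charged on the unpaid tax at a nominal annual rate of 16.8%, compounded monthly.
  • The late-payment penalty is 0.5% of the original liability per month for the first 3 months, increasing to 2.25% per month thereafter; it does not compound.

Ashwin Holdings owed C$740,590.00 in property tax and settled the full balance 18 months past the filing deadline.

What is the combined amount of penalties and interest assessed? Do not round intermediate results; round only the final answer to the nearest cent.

Penalty, months 1–3: 3 × 0.5% × C$740,590.00 = C$11,108.85
Penalty, months 4–18: 15 × 2.25% × C$740,590.00 = C$249,949.13…
Interest (16.8%/yr ÷ 12 = 1.4%/month): C$740,590.00 × ((1 + 0.014)^18 − 1) = C$210,586.3282…
Penalties + interest = C$261,057.9750 + C$210,586.3282… = C$471,644.30

C$471,644.30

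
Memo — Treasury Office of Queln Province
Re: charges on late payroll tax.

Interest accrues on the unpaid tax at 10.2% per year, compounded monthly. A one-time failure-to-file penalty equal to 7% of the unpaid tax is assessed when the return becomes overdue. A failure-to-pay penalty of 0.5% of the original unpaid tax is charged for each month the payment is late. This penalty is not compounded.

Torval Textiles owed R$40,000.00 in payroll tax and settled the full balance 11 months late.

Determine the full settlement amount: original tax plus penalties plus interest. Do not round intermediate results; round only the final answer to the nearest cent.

Failure-to-file penalty: 7% × R$40,000.00 = R$2,800.00
Failure-to-pay penalty = 0.5% × R$40,000.00 × 11 mo = R$2,200.00
Interest (10.2%/yr ÷ 12 = 0.85%/month): R$40,000.00 × ((1 + 0.0085)^11 − 1) = R$3,903.0730…
Total = R$40,000.00 + R$5,000.0000 + R$3,903.0730… = R$48,903.07

R$48,903.07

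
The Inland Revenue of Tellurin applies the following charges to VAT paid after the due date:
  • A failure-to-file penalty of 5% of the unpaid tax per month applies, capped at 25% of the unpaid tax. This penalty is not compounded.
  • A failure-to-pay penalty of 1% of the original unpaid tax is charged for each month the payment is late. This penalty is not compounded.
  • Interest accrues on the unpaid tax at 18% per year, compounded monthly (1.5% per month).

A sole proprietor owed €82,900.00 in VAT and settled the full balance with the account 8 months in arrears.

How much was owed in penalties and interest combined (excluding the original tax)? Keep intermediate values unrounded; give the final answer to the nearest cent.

Failure-to-file: 8 × 5% × €82,900.00 = €33,160.00, capped at 25% × €82,900.00 = €20,725.00
Failure-to-pay penalty = 1% × €82,900.00 × 8 mo = €6,632.00
Interest: €82,900.00 × ((1 + 0.015)^8 − 1) = €82,900.00 × 0.1264926… = €10,486.2354…
Penalties + interest = €27,357.0000 + €10,486.2354… = €37,843.24

€37,843.24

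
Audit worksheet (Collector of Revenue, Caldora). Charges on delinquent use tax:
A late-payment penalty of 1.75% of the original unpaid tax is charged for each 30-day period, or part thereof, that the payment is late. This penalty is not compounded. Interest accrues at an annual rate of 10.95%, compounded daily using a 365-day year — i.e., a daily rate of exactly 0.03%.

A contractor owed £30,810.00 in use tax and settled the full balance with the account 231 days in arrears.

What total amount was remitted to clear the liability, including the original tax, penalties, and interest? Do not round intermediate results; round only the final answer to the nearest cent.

£37,333.91

Penalty periods: ⌈231/30⌉ = 8; penalty = 8 × 1.75% × £30,810.00 = £4,313.40
Interest: £30,810.00 × ((1 + 0.0003)^231 − 1) = £30,810.00 × 0.07174655… = £2,210.5112…
Total = £30,810.00 + £4,313.4000 + £2,210.5112… = £37,333.91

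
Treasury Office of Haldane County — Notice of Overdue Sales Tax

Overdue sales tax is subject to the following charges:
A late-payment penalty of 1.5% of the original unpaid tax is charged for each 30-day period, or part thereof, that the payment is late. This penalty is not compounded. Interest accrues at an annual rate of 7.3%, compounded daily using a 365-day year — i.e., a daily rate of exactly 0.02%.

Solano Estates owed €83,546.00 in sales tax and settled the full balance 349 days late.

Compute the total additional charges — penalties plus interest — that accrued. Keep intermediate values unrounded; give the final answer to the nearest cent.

€21,077.50

Penalty periods: ⌈349/30⌉ = 12; penalty = 12 × 1.5% × €83,546.00 = €15,038.28
Interest: €83,546.00 × ((1 + 0.0002)^349 − 1) = €83,546.00 × 0.07228622… = €6,039.2243…
Penalties + interest = €15,038.2800 + €6,039.2243… = €21,077.50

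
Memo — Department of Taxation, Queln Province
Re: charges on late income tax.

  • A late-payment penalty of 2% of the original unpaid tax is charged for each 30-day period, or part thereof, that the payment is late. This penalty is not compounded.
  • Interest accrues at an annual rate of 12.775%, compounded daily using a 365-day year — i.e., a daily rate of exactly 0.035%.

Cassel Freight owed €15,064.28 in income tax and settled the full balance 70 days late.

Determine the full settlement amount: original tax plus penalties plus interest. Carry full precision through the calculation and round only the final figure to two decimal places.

Penalty periods: ⌈70/30⌉ = 3; penalty = 3 × 2% × €15,064.28 = €903.86…
Interest: €15,064.28 × ((1 + 0.00035)^70 − 1) = €15,064.28 × 0.02479820… = €373.5670…
Total = €15,064.28 + €903.8568 + €373.5670… = €16,341.70

€16,341.70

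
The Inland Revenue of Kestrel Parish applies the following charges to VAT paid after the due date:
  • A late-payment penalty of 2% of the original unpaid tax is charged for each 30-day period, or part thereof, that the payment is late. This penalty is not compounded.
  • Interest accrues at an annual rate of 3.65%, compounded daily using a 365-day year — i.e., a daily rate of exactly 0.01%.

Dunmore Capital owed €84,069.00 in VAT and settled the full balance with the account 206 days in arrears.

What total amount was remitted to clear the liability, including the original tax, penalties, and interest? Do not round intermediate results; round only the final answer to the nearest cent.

€97,588.35

Penalty periods: ⌈206/30⌉ = 7; penalty = 7 × 2% × €84,069.00 = €11,769.66
Interest: €84,069.00 × ((1 + 0.0001)^206 − 1) = €84,069.00 × 0.02081259… = €1,749.6939…
Total = €84,069.00 + €11,769.6600 + €1,749.6939… = €97,588.35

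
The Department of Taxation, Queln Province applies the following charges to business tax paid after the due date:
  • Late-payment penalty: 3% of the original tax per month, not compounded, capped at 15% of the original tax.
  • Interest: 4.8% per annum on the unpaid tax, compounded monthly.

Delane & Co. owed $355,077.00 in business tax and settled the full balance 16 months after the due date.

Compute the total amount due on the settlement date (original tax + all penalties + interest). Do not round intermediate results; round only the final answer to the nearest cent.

$431,758.12

Penalty (uncapped): 16 × 3% × $355,077.00 = $170,436.96; cap = 15% × $355,077.00 = $53,261.55 → penalty = $53,261.55
Interest (4.8%/yr ÷ 12 = 0.4%/month): $355,077.00 × ((1 + 0.004)^16 − 1) = $23,419.5688…
Total = $355,077.00 + $53,261.5500 + $23,419.5688… = $431,758.12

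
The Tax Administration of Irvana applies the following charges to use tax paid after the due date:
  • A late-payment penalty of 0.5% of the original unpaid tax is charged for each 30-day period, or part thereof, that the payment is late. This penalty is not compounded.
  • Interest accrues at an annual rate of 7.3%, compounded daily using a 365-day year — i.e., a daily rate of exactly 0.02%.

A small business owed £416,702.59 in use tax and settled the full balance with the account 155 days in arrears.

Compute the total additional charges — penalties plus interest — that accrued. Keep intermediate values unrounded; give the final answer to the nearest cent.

Penalty periods: ⌈155/30⌉ = 6; penalty = 6 × 0.5% × £416,702.59 = £12,501.08…
Interest: £416,702.59 × ((1 + 0.0002)^155 − 1) = £416,702.59 × 0.03148231… = £13,118.7587…
Penalties + interest = £12,501.0777 + £13,118.7587… = £25,619.84

£25,619.84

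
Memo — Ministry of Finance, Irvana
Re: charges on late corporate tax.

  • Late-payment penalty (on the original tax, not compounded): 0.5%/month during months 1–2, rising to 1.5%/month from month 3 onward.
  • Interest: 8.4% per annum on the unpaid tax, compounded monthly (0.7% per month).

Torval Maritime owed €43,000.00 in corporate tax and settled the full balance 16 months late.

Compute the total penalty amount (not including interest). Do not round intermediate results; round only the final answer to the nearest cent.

Penalty, months 1–2: 2 × 0.5% × €43,000.00 = €430.00
Penalty, months 3–16: 14 × 1.5% × €43,000.00 = €9,030.00
Total penalty = €430.00 + €9,030.00 = €9,460.00

€9,460.00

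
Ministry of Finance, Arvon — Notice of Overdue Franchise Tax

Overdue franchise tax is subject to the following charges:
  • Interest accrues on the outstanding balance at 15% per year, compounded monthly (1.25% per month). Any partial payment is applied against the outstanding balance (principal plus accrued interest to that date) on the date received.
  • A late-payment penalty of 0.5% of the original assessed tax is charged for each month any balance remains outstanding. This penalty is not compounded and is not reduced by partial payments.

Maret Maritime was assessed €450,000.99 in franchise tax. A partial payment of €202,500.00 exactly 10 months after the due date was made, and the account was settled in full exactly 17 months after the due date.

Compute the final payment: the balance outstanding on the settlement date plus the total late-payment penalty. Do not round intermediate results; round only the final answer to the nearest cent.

Balance at month 10: €450,000.9900 × (1 + 0.0125)^10 = €509,522.9943…
After €202,500.00 payment: €509,522.9943… − €202,500.00 = €307,022.9943…
Balance at month 17: €307,022.9943… × (1 + 0.0125)^7 = €334,916.1777…
Penalty: 17 × 0.5% × €450,000.99 = €38,250.08…
Final settlement = outstanding balance + penalty = €334,916.1777… + €38,250.08… = €373,166.26

€373,166.26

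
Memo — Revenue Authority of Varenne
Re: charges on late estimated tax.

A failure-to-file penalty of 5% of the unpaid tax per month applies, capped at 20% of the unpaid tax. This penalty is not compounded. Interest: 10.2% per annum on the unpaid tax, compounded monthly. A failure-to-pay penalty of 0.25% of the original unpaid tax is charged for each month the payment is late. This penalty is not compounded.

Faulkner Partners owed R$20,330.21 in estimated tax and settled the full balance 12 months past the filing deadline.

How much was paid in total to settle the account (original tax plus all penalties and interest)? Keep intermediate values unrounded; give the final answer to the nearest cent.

R$27,179.58

Failure-to-file: 12 × 5% × R$20,330.21 = R$12,198.13…, capped at 20% × R$20,330.21 = R$4,066.04…
Failure-to-pay penalty: 12 × 0.25% × R$20,330.21 = R$609.91…
Interest (10.2%/yr ÷ 12 = 0.85%/month): R$20,330.21 × ((1 + 0.0085)^12 − 1) = R$2,173.4260…
Total = R$20,330.21 + R$4,675.9483 + R$2,173.4260… = R$27,179.58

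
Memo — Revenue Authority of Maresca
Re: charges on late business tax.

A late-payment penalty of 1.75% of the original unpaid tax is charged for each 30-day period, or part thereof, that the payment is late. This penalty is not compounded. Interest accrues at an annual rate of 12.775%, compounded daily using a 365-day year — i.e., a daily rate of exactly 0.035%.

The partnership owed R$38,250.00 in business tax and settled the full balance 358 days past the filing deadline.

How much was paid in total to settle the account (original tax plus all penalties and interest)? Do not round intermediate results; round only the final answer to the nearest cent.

Penalty periods: ⌈358/30⌉ = 12; penalty = 12 × 1.75% × R$38,250.00 = R$8,032.50
Interest: R$38,250.00 × ((1 + 0.00035)^358 − 1) = R$38,250.00 × 0.13346360… = R$5,104.9827…
Total = R$38,250.00 + R$8,032.5000 + R$5,104.9827… = R$51,387.48

R$51,387.48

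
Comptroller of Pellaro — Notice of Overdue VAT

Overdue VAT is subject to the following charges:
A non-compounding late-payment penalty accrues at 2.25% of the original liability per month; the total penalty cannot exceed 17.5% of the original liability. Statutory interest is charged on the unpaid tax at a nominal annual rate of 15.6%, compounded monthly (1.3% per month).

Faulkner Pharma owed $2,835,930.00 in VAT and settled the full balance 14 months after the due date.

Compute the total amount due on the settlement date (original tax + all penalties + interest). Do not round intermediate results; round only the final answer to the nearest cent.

Penalty (uncapped): 14 × 2.25% × $2,835,930.00 = $893,317.95; cap = 17.5% × $2,835,930.00 = $496,287.75 → penalty = $496,287.75
Interest: $2,835,930.00 × ((1 + 0.013)^14 − 1) = $2,835,930.00 × 0.1982081… = $562,104.1711…
Total = $2,835,930.00 + $496,287.7500 + $562,104.1711… = $3,894,321.92

$3,894,321.92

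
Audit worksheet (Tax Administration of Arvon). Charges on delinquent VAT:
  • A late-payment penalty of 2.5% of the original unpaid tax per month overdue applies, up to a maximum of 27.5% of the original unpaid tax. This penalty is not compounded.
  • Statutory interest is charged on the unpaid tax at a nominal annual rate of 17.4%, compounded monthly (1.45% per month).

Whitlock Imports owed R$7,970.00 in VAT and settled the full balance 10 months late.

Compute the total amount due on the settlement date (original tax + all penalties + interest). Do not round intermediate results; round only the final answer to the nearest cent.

R$11,196.55

Penalty: 10 × 2.5% × R$7,970.00 = R$1,992.50 (below the 27.5% cap of R$2,191.75)
Interest: R$7,970.00 × ((1 + 0.0145)^10 − 1) = R$7,970.00 × 0.1548365… = R$1,234.0472…
Total = R$7,970.00 + R$1,992.5000 + R$1,234.0472… = R$11,196.55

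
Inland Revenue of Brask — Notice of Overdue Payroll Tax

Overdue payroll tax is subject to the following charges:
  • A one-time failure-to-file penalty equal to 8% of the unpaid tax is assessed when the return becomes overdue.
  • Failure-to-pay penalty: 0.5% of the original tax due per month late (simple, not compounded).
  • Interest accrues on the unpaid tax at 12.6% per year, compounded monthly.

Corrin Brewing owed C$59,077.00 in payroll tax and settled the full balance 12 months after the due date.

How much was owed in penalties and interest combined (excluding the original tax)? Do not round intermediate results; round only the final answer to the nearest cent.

C$16,159.76

Failure-to-file penalty: 8% × C$59,077.00 = C$4,726.16
Failure-to-pay penalty = 0.5% × C$59,077.00 × 12 mo = C$3,544.62
Interest (12.6%/yr ÷ 12 = 1.05%/month): C$59,077.00 × ((1 + 0.0105)^12 − 1) = C$7,888.9829…
Penalties + interest = C$8,270.7800 + C$7,888.9829… = C$16,159.76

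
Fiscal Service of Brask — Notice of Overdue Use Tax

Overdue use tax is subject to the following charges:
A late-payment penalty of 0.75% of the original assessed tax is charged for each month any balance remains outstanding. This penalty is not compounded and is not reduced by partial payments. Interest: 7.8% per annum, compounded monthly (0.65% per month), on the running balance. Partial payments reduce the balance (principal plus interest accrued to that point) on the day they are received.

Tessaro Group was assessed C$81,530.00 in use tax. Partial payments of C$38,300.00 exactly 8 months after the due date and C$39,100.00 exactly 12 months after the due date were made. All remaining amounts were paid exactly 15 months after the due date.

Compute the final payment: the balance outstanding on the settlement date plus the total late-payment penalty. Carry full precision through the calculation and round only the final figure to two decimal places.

C$19,078.96

Balance at month 8: C$81,530.0000 × (1 + 0.0065)^8 = C$85,867.2741…
After C$38,300.00 payment: C$85,867.2741… − C$38,300.00 = C$47,567.2741…
Balance at month 12: C$47,567.2741… × (1 + 0.0065)^4 = C$48,816.1338…
After C$39,100.00 payment: C$48,816.1338… − C$39,100.00 = C$9,716.1338…
Balance at month 15: C$9,716.1338… × (1 + 0.0065)^3 = C$9,906.8326…
Penalty: 15 × 0.75% × C$81,530.00 = C$9,172.13…
Final settlement = outstanding balance + penalty = C$9,906.8326… + C$9,172.13… = C$19,078.96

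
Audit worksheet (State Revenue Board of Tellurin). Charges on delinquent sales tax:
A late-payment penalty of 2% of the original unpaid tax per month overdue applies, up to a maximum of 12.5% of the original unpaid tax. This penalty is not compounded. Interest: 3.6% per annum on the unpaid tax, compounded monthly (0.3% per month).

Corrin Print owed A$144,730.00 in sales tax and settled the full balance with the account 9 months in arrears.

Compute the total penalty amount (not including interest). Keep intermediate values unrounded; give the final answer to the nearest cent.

Penalty (uncapped): 9 × 2% × A$144,730.00 = A$26,051.40; cap = 12.5% × A$144,730.00 = A$18,091.25 → penalty = A$18,091.25

A$18,091.25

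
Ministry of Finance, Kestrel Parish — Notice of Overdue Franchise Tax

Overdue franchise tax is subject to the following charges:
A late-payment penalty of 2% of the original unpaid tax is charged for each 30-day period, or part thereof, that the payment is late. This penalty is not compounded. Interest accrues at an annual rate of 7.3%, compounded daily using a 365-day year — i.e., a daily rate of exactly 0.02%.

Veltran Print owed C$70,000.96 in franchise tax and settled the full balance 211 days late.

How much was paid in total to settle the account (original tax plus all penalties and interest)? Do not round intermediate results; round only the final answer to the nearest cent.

Penalty periods: ⌈211/30⌉ = 8; penalty = 8 × 2% × C$70,000.96 = C$11,200.15…
Interest: C$70,000.96 × ((1 + 0.0002)^211 − 1) = C$70,000.96 × 0.04309868… = C$3,016.9488…
Total = C$70,000.96 + C$11,200.1536 + C$3,016.9488… = C$84,218.06

C$84,218.06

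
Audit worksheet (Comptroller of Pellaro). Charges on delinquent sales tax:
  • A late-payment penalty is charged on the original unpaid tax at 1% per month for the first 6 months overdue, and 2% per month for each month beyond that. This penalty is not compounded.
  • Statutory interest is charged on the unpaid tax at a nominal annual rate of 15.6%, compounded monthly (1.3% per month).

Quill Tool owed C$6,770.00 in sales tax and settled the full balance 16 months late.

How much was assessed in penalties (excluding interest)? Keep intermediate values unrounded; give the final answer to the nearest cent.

Penalty, months 1–6: 6 × 1% × C$6,770.00 = C$406.20
Penalty, months 7–16: 10 × 2% × C$6,770.00 = C$1,354.00
Total penalty = C$406.20 + C$1,354.00 = C$1,760.20

C$1,760.20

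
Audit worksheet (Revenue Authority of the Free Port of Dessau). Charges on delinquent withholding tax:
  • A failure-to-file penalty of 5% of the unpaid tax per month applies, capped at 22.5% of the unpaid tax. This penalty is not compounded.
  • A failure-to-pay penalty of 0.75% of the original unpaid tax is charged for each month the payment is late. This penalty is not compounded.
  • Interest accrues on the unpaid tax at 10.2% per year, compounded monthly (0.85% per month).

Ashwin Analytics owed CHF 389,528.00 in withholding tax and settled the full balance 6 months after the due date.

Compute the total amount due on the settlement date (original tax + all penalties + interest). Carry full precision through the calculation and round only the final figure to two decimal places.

CHF 514,993.45

Failure-to-file: 6 × 5% × CHF 389,528.00 = CHF 116,858.40, capped at 22.5% × CHF 389,528.00 = CHF 87,643.80
Failure-to-pay penalty = 0.75% × CHF 389,528.00 × 6 mo = CHF 17,528.76
Interest: CHF 389,528.00 × ((1 + 0.0085)^6 − 1) = CHF 389,528.00 × 0.0520961… = CHF 20,292.8940…
Total = CHF 389,528.00 + CHF 105,172.5600 + CHF 20,292.8940… = CHF 514,993.45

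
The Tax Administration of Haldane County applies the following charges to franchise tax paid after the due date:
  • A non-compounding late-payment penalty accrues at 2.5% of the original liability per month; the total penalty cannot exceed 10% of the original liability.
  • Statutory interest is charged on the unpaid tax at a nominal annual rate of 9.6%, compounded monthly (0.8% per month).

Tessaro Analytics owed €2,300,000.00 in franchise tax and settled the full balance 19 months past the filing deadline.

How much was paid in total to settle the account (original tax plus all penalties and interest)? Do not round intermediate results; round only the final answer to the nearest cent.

Penalty (uncapped): 19 × 2.5% × €2,300,000.00 = €1,092,500.00; cap = 10% × €2,300,000.00 = €230,000.00 → penalty = €230,000.00
Interest: €2,300,000.00 × ((1 + 0.008)^19 − 1) = €2,300,000.00 × 0.1634564… = €375,949.7024…
Total = €2,300,000.00 + €230,000.0000 + €375,949.7024… = €2,905,949.70

€2,905,949.70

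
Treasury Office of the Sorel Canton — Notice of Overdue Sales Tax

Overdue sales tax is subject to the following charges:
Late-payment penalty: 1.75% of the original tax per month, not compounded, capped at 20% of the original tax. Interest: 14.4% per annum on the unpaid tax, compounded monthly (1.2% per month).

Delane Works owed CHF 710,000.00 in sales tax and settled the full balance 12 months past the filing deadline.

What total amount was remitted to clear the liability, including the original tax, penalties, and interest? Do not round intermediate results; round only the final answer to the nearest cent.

CHF 961,265.18

Penalty (uncapped): 12 × 1.75% × CHF 710,000.00 = CHF 149,100.00; cap = 20% × CHF 710,000.00 = CHF 142,000.00 → penalty = CHF 142,000.00
Interest: CHF 710,000.00 × ((1 + 0.012)^12 − 1) = CHF 710,000.00 × 0.1538946… = CHF 109,265.1832…
Total = CHF 710,000.00 + CHF 142,000.0000 + CHF 109,265.1832… = CHF 961,265.18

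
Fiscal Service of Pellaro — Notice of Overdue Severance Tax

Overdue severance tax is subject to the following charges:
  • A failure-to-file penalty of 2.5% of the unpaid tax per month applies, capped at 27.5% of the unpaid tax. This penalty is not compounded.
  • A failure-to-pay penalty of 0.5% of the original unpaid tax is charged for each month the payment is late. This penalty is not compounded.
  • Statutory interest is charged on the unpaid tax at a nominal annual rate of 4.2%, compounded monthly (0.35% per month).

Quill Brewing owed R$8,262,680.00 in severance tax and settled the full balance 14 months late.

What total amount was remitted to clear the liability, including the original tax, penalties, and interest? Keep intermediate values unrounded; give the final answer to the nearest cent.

R$11,527,516.94

Failure-to-file: 14 × 2.5% × R$8,262,680.00 = R$2,891,938.00, capped at 27.5% × R$8,262,680.00 = R$2,272,237.00
Failure-to-pay penalty: 14 × 0.5% × R$8,262,680.00 = R$578,387.60
Interest: R$8,262,680.00 × ((1 + 0.0035)^14 − 1) = R$8,262,680.00 × 0.0501305… = R$414,212.3439…
Total = R$8,262,680.00 + R$2,850,624.6000 + R$414,212.3439… = R$11,527,516.94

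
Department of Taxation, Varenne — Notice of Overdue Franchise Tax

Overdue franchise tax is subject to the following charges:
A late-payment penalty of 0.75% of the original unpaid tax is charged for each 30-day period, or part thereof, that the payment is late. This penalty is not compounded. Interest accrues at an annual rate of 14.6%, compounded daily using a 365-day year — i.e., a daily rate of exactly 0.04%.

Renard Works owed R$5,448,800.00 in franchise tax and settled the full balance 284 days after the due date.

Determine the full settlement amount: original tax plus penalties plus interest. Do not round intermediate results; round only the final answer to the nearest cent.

R$6,512,833.31

Penalty periods: ⌈284/30⌉ = 10; penalty = 10 × 0.75% × R$5,448,800.00 = R$408,660.00
Interest: R$5,448,800.00 × ((1 + 0.0004)^284 − 1) = R$5,448,800.00 × 0.12027847… = R$655,373.3135…
Total = R$5,448,800.00 + R$408,660.0000 + R$655,373.3135… = R$6,512,833.31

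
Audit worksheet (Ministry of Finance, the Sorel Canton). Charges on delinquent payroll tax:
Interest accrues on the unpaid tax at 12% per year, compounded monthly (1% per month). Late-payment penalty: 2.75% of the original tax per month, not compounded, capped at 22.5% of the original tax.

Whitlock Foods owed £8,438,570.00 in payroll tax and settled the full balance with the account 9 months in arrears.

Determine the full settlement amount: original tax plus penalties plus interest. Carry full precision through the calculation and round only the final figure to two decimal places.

£11,127,817.98

Penalty (uncapped): 9 × 2.75% × £8,438,570.00 = £2,088,546.08…; cap = 22.5% × £8,438,570.00 = £1,898,678.25 → penalty = £1,898,678.25
Interest: £8,438,570.00 × ((1 + 0.01)^9 − 1) = £8,438,570.00 × 0.0936853… = £790,569.7315…
Total = £8,438,570.00 + £1,898,678.2500 + £790,569.7315… = £11,127,817.98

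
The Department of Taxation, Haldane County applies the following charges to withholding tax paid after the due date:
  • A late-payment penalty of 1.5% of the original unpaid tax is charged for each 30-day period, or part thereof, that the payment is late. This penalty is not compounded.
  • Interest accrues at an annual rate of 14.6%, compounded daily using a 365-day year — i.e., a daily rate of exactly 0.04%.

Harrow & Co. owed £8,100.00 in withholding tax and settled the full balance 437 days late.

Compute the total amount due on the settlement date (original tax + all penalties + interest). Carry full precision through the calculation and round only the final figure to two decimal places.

£11,469.33

Penalty periods: ⌈437/30⌉ = 15; penalty = 15 × 1.5% × £8,100.00 = £1,822.50
Interest: £8,100.00 × ((1 + 0.0004)^437 − 1) = £8,100.00 × 0.19096637… = £1,546.8276…
Total = £8,100.00 + £1,822.5000 + £1,546.8276… = £11,469.33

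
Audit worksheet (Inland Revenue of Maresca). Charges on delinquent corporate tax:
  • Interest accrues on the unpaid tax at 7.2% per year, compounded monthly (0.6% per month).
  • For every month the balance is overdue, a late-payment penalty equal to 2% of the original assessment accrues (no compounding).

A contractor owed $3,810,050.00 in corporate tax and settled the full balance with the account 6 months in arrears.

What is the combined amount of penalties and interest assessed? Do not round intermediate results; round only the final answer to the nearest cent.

Late-payment penalty = 2% × $3,810,050.00 × 6 mo = $457,206.00
Interest: $3,810,050.00 × ((1 + 0.006)^6 − 1) = $3,810,050.00 × 0.0365443… = $139,235.7607…
Penalties + interest = $457,206.0000 + $139,235.7607… = $596,441.76

$596,441.76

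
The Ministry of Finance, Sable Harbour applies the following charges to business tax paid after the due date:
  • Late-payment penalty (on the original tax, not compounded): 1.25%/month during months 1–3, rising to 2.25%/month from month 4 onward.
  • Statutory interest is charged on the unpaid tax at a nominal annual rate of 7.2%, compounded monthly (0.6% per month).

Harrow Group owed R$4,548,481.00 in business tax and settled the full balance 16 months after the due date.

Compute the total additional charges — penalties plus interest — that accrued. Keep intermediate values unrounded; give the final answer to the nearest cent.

R$1,957,863.41

Penalty, months 1–3: 3 × 1.25% × R$4,548,481.00 = R$170,568.04…
Penalty, months 4–16: 13 × 2.25% × R$4,548,481.00 = R$1,330,430.69…
Interest: R$4,548,481.00 × ((1 + 0.006)^16 − 1) = R$4,548,481.00 × 0.1004434… = R$456,864.6830…
Penalties + interest = R$1,500,998.7300 + R$456,864.6830… = R$1,957,863.41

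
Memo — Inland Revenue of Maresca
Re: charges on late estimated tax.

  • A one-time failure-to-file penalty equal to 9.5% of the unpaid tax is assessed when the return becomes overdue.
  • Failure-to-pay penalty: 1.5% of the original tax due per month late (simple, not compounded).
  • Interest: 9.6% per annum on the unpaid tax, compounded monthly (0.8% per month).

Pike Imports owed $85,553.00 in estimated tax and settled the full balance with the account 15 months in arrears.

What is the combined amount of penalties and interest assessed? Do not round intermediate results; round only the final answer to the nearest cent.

Failure-to-file penalty: 9.5% × $85,553.00 = $8,127.54…
Failure-to-pay penalty: 15 × 1.5% × $85,553.00 = $19,249.43…
Interest: $85,553.00 × ((1 + 0.008)^15 − 1) = $85,553.00 × 0.1269587… = $10,861.6934…
Penalties + interest = $27,376.9600 + $10,861.6934… = $38,238.65

$38,238.65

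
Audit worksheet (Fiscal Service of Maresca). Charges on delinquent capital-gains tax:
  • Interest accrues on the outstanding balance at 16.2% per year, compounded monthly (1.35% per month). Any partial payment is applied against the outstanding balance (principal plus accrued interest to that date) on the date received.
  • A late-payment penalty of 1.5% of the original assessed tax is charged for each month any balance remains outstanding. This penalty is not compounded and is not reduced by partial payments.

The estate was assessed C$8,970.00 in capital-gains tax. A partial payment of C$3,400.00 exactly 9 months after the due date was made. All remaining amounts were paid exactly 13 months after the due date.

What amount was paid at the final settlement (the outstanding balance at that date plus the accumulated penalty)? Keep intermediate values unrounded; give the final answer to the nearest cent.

C$8,840.08

Balance at month 9: C$8,970.0000 × (1 + 0.0135)^9 = C$10,120.5991…
After C$3,400.00 payment: C$10,120.5991… − C$3,400.00 = C$6,720.5991…
Balance at month 13: C$6,720.5991… × (1 + 0.0135)^4 = C$7,090.9268…
Penalty: 13 × 1.5% × C$8,970.00 = C$1,749.15
Final settlement = outstanding balance + penalty = C$7,090.9268… + C$1,749.15 = C$8,840.08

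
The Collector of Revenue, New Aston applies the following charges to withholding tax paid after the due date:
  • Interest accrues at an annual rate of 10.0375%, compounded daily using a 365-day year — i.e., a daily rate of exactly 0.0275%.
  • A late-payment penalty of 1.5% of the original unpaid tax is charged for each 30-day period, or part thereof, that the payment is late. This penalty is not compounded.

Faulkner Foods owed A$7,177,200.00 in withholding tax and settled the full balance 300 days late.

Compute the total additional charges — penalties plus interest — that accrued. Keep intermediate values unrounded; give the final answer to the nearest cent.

A$1,693,721.28

Penalty periods: ⌈300/30⌉ = 10; penalty = 10 × 1.5% × A$7,177,200.00 = A$1,076,580.00
Interest: A$7,177,200.00 × ((1 + 0.000275)^300 − 1) = A$7,177,200.00 × 0.08598636… = A$617,141.2777…
Penalties + interest = A$1,076,580.0000 + A$617,141.2777… = A$1,693,721.28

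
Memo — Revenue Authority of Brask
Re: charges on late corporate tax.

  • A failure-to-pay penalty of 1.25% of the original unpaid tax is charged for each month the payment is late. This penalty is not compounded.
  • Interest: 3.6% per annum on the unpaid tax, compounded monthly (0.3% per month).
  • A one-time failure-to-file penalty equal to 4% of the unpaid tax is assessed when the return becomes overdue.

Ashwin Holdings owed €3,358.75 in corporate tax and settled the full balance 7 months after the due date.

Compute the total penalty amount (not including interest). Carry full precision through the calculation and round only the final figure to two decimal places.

€428.24

Failure-to-file penalty: 4% × €3,358.75 = €134.35
Failure-to-pay penalty = 1.25% × €3,358.75 × 7 mo = €293.89…
Total penalty = €134.35 + €293.89… = €428.24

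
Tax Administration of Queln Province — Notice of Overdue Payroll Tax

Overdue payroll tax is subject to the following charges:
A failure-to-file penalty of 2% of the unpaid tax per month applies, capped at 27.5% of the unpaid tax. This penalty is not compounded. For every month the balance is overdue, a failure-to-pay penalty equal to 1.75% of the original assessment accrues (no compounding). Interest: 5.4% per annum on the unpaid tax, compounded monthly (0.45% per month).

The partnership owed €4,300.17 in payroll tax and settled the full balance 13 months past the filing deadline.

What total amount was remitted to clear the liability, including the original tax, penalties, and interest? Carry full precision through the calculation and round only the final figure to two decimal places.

€6,654.97

Failure-to-file: 13 × 2% × €4,300.17 = €1,118.04… (under the 27.5% cap)
Failure-to-pay penalty = 1.75% × €4,300.17 × 13 mo = €978.29…
Interest: €4,300.17 × ((1 + 0.0045)^13 − 1) = €4,300.17 × 0.0601059… = €258.4654…
Total = €4,300.17 + €2,096.3329… + €258.4654… = €6,654.97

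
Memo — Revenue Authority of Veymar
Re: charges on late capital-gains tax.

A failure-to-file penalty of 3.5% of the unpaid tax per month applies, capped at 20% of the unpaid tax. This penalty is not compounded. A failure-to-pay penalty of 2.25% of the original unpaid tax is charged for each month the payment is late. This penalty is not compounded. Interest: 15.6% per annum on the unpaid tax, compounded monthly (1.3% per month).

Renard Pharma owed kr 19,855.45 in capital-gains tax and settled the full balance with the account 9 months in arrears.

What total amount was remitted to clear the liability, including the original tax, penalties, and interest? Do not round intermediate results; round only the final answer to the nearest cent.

kr 30,294.89

Failure-to-file: 9 × 3.5% × kr 19,855.45 = kr 6,254.47…, capped at 20% × kr 19,855.45 = kr 3,971.09
Failure-to-pay penalty = 2.25% × kr 19,855.45 × 9 mo = kr 4,020.73…
Interest: kr 19,855.45 × ((1 + 0.013)^9 − 1) = kr 19,855.45 × 0.1232722… = kr 2,447.6249…
Total = kr 19,855.45 + kr 7,991.8186… + kr 2,447.6249… = kr 30,294.89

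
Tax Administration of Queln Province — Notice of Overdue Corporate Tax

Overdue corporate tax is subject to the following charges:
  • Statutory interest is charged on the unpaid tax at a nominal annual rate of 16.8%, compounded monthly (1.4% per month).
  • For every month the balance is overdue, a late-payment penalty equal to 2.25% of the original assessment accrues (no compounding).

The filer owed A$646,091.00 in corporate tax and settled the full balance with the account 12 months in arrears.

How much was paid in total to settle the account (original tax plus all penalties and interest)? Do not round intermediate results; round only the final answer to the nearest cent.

Late-payment penalty = 2.25% × A$646,091.00 × 12 mo = A$174,444.57
Interest: A$646,091.00 × ((1 + 0.014)^12 − 1) = A$646,091.00 × 0.1815591… = A$117,303.7192…
Total = A$646,091.00 + A$174,444.5700 + A$117,303.7192… = A$937,839.29

A$937,839.29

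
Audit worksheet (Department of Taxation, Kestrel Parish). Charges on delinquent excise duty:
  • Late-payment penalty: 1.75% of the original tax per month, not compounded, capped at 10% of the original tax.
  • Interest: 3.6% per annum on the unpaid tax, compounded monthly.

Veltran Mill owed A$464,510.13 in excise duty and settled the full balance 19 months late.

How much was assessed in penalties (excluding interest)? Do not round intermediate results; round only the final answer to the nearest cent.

A$46,451.01

Penalty (uncapped): 19 × 1.75% × A$464,510.13 = A$154,449.62…; cap = 10% × A$464,510.13 = A$46,451.01… → penalty = A$46,451.01…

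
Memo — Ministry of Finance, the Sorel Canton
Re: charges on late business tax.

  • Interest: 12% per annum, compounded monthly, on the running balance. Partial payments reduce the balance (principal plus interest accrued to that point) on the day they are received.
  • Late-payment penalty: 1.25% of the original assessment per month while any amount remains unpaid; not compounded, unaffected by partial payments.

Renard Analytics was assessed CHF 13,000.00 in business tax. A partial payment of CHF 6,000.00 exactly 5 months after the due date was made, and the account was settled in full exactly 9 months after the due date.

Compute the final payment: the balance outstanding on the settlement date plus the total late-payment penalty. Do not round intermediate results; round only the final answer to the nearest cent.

CHF 9,436.78

Monthly rate = 12% ÷ 12 = 1%
Balance at month 5: CHF 13,000.0000 × (1 + 0.01)^5 = CHF 13,663.1307…
After CHF 6,000.00 payment: CHF 13,663.1307… − CHF 6,000.00 = CHF 7,663.1307…
Balance at month 9: CHF 7,663.1307… × (1 + 0.01)^4 = CHF 7,974.2845…
Penalty: 9 × 1.25% × CHF 13,000.00 = CHF 1,462.50
Final settlement = outstanding balance + penalty = CHF 7,974.2845… + CHF 1,462.50 = CHF 9,436.78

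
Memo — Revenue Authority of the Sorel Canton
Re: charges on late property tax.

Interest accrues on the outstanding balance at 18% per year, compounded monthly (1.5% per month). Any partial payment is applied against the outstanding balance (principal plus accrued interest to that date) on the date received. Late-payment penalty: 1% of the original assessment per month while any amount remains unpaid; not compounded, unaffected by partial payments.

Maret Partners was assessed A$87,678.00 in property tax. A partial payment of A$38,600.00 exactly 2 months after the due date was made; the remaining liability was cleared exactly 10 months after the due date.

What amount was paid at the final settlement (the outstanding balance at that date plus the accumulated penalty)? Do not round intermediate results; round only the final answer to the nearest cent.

A$67,039.08

Balance at month 2: A$87,678.0000 × (1 + 0.015)^2 = A$90,328.0676…
After A$38,600.00 payment: A$90,328.0676… − A$38,600.00 = A$51,728.0676…
Balance at month 10: A$51,728.0676… × (1 + 0.015)^8 = A$58,271.2846…
Penalty: 10 × 1% × A$87,678.00 = A$8,767.80
Final settlement = outstanding balance + penalty = A$58,271.2846… + A$8,767.80 = A$67,039.08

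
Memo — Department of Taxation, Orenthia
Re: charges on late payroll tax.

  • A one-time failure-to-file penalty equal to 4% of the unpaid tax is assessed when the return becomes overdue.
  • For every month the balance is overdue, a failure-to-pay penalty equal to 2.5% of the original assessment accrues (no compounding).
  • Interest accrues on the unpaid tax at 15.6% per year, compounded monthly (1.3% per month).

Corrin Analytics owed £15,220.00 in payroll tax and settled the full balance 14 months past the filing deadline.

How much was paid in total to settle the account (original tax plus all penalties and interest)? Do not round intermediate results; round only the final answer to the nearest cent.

£24,172.53

Failure-to-file penalty: 4% × £15,220.00 = £608.80
Failure-to-pay penalty: 14 × 2.5% × £15,220.00 = £5,327.00
Interest: £15,220.00 × ((1 + 0.013)^14 − 1) = £15,220.00 × 0.1982081… = £3,016.7266…
Total = £15,220.00 + £5,935.8000 + £3,016.7266… = £24,172.53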